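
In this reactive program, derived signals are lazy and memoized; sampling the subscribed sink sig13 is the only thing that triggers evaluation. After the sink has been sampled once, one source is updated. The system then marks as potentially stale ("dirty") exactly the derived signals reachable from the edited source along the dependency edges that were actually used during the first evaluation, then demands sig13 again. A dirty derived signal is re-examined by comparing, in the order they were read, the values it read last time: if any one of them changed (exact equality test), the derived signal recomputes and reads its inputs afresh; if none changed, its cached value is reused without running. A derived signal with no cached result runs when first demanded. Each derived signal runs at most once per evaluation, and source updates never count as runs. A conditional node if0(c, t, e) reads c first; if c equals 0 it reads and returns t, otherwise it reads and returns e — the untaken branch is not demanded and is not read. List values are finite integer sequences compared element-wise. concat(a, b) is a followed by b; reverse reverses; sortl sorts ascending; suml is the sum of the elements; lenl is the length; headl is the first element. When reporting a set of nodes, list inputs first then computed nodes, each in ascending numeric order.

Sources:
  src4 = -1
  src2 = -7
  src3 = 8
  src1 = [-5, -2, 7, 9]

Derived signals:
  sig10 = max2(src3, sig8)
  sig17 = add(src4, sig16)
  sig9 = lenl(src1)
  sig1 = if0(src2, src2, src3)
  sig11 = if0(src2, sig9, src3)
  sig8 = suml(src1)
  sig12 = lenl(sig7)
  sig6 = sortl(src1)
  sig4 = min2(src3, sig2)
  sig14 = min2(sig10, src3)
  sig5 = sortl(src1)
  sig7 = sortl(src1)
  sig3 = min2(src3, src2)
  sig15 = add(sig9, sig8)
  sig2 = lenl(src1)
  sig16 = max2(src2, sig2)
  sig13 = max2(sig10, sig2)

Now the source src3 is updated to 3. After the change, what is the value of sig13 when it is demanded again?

First demand of the output computes:
  sig2 = lenl([-5, -2, 7, 9]) = 4
  sig8 = suml([-5, -2, 7, 9]) = 9
  sig10 = max2(8, 9) = 9
  sig13 = max2(9, 4) = 9

After the edit, cleaning proceeds:
  sig10: a read changed (src3 8->3) — executes, giving 9 — identical to its old value.
  sig13: dirty, but its reads are unchanged (sig10 unchanged, sig2 unchanged); cached 9 stands.

Note the absorption at sig10: it re-runs yet its value is the same, leaving the output's value untouched.

Demanding sig13 again yields 9.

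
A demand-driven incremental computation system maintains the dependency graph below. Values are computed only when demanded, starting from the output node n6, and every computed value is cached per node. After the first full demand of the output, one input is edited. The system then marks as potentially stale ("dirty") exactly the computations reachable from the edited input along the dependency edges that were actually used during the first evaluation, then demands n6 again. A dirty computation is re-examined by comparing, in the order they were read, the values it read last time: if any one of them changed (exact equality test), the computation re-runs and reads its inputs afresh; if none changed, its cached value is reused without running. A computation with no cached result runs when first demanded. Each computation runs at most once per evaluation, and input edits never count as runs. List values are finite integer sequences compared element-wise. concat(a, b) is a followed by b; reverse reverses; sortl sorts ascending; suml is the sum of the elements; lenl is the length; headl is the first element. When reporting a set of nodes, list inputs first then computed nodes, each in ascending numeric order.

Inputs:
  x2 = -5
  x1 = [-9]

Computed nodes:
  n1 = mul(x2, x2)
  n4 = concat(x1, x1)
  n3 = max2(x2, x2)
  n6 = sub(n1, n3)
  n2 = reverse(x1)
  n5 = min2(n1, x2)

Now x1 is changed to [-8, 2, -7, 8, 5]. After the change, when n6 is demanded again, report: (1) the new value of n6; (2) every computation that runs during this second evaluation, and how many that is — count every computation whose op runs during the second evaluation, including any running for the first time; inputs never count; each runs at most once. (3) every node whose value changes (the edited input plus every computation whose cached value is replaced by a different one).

New value of n6: 30.
Computations that run: none — 0 in total.
Values that change: x1.
Key observation: x1 is never demanded by the output, so the edit triggers no recomputation at all.

First evaluation (everything demanded from the output):
  n1 = mul(-5, -5) = 25
  n3 = max2(-5, -5) = -5
  n6 = sub(25, -5) = 30

Propagation after the edit:
  x1 feeds no computation that the output demands — nothing is marked dirty and nothing runs.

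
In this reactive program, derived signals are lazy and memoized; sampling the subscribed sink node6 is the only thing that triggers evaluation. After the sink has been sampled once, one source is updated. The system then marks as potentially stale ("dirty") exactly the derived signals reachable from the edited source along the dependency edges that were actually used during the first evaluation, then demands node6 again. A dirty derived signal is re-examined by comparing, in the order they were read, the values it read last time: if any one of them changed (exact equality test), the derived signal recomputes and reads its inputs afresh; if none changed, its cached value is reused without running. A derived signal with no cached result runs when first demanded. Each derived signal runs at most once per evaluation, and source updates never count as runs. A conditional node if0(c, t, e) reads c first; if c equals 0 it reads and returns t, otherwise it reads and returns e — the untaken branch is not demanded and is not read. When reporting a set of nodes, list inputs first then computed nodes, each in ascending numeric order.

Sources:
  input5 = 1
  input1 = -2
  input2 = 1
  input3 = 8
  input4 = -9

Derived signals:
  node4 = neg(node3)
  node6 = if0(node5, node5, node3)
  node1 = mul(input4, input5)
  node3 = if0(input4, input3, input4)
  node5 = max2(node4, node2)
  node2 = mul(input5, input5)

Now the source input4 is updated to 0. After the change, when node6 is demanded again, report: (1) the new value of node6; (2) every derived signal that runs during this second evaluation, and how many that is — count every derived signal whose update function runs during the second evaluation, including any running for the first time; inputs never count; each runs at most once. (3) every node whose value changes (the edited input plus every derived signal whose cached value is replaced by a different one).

Demanding node6 again yields 8.
4 derived signals run: node3, node4, node5, node6.
The nodes whose values change: input4, node3, node4, node5, node6.

First demand of the output computes:
  node2 = mul(1, 1) = 1
  node3 = if0(input4=-9 -> else branch input4) = -9
  node4 = neg(-9) = 9
  node5 = max2(9, 1) = 9
  node6 = if0(node5=9 -> else branch node3) = -9

After the edit, cleaning proceeds:
  node3: a read changed (input4 -9->0; input4 -9->0) — executes, giving 8.
  node4: a read changed (node3 -9->8) — executes, giving -8.
  node5: a read changed (node4 9->-8) — executes, giving 1.
  node6: a read changed (node5 9->1; node3 -9->8) — executes, giving 8.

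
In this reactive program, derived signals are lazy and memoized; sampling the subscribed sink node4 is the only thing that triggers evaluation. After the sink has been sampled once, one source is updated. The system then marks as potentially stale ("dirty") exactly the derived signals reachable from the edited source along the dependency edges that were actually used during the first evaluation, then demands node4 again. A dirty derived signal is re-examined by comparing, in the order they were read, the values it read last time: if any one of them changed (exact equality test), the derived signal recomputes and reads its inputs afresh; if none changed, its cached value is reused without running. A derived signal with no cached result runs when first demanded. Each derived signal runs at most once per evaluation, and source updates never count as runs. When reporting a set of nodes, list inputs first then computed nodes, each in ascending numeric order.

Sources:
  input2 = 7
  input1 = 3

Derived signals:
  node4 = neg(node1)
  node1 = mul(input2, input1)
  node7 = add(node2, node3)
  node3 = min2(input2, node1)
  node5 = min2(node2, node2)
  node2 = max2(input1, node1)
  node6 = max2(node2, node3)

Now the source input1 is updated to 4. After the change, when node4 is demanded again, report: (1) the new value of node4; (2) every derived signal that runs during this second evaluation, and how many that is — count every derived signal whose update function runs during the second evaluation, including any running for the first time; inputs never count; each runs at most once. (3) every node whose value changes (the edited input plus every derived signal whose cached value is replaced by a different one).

First demand of the output computes:
  node1 = mul(7, 3) = 21
  node4 = neg(21) = -21

After the edit, cleaning proceeds:
  node1: a read changed (input1 3->4) — executes, giving 28.
  node4: a read changed (node1 21->28) — executes, giving -28.

Demanding node4 again yields -28.
2 derived signals run: node1, node4.
The nodes whose values change: input1, node1, node4.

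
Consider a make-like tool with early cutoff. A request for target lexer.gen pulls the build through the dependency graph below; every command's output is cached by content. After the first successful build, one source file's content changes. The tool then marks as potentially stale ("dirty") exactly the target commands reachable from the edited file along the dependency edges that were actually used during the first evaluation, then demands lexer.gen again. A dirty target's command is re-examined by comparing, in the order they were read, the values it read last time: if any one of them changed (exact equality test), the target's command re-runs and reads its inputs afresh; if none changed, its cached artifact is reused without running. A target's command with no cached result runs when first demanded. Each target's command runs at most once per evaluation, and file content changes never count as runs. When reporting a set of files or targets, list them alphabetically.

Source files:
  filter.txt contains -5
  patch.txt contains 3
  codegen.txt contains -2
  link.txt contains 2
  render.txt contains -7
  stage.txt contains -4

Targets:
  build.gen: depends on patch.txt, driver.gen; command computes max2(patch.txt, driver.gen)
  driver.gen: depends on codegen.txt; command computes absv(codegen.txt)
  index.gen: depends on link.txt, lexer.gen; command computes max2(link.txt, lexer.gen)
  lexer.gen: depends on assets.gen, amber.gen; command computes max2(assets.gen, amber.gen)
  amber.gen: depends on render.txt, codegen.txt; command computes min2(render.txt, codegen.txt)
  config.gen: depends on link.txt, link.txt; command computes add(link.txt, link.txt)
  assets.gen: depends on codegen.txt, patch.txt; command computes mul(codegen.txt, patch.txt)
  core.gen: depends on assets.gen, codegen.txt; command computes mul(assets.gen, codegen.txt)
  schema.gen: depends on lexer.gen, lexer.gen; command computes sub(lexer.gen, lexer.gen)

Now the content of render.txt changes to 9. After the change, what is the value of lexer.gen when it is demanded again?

Demanding lexer.gen again yields -2.

First demand of the output computes:
  amber.gen = min2(-7, -2) = -7
  assets.gen = mul(-2, 3) = -6
  lexer.gen = max2(-6, -7) = -6

After the edit, cleaning proceeds:
  amber.gen: a read changed (render.txt -7->9) — executes, giving -2.
  lexer.gen: a read changed (amber.gen -7->-2) — executes, giving -2.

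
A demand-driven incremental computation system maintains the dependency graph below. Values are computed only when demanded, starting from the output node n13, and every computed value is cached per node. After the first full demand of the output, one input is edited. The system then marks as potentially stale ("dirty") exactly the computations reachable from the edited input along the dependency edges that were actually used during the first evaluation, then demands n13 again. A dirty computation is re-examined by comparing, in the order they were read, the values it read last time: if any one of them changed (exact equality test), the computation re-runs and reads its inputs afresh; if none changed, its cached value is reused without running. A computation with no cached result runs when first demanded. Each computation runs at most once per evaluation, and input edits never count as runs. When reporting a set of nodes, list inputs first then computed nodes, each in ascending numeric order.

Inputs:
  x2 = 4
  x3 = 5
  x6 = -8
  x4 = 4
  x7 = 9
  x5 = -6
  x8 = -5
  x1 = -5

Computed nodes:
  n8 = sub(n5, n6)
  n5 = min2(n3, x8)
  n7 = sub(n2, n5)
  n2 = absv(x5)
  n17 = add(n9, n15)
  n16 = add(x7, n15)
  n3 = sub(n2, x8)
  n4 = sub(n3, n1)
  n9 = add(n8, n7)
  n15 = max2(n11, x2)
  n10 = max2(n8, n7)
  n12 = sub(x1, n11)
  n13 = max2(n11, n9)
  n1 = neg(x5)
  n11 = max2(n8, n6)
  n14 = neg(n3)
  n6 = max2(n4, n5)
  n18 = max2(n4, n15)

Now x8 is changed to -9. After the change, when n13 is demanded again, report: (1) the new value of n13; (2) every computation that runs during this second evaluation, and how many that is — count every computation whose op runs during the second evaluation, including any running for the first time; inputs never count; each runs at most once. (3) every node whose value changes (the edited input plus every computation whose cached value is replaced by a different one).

New value of n13: 9.
Computations that run: n3, n4, n5, n6, n7, n8, n9, n11, n13 — 9 in total.
Values that change: x8, n3, n4, n5, n6, n7, n8, n9, n11, n13.

First evaluation (everything demanded from the output):
  n1 = neg(-6) = 6
  n2 = absv(-6) = 6
  n3 = sub(6, -5) = 11
  n4 = sub(11, 6) = 5
  n5 = min2(11, -5) = -5
  n6 = max2(5, -5) = 5
  n7 = sub(6, -5) = 11
  n8 = sub(-5, 5) = -10
  n9 = add(-10, 11) = 1
  n11 = max2(-10, 5) = 5
  n13 = max2(5, 1) = 5

Propagation after the edit:
  n3: runs — x8 -5->-9; result 15.
  n4: runs — n3 11->15; result 9.
  n5: runs — n3 11->15; x8 -5->-9; result -9.
  n6: runs — n4 5->9; n5 -5->-9; result 9.
  n7: runs — n5 -5->-9; result 15.
  n8: runs — n5 -5->-9; n6 5->9; result -18.
  n9: runs — n8 -10->-18; n7 11->15; result -3.
  n11: runs — n8 -10->-18; n6 5->9; result 9.
  n13: runs — n11 5->9; n9 1->-3; result 9.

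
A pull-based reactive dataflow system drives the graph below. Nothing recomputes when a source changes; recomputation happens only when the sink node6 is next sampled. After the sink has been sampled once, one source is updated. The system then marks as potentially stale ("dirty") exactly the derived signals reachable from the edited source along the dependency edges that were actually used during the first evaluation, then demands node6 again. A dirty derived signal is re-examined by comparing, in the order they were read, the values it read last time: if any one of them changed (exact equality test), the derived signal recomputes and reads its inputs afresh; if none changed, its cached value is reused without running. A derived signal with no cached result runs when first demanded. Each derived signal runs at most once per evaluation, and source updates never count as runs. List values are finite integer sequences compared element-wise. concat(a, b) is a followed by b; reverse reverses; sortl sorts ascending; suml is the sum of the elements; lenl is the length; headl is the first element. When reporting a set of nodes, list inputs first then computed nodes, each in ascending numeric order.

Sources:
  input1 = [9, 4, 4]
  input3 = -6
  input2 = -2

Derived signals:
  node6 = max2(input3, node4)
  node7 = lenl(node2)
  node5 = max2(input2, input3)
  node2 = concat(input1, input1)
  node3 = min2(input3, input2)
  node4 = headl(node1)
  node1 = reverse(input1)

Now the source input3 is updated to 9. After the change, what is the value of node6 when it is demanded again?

New value of node6: 9.

First evaluation (everything demanded from the output):
  node1 = reverse([9, 4, 4]) = [4, 4, 9]
  node4 = headl([4, 4, 9]) = 4
  node6 = max2(-6, 4) = 4

Propagation after the edit:
  node6: runs — input3 -6->9; result 9.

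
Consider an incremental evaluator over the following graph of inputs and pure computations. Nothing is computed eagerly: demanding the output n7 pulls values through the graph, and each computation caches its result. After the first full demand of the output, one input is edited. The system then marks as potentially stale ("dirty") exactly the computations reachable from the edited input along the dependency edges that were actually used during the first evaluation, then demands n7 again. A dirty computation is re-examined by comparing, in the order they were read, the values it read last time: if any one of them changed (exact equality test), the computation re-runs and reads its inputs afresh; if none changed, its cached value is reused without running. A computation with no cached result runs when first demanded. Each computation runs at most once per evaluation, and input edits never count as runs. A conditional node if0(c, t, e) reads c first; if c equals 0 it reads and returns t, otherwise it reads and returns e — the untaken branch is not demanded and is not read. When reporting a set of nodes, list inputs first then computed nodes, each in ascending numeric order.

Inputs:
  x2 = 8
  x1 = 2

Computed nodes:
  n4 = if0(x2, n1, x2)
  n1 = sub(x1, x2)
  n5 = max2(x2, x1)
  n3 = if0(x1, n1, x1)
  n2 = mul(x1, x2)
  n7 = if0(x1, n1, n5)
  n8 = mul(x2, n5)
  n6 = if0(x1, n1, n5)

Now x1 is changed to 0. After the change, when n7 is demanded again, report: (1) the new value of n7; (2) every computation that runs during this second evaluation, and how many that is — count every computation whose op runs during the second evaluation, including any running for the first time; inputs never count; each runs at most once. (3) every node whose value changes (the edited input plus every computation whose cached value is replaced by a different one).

n7 now evaluates to -8.
Run set: n1, n7 (2 run).
Changed values: x1, n7.
The important point: the flipped condition redirects demand; n5 is left stale, never re-checked.

Initial pass — values computed on the first demand:
  n5 = max2(8, 2) = 8
  n7 = if0(x1=2 -> else branch n5) = 8

Second demand — change propagation:
  n1: newly demanded (no cache) — executes and yields -8.
  n5: dirty yet unreached — the second evaluation never asks for it.
  n7: re-runs because x1 2->0; new result -8.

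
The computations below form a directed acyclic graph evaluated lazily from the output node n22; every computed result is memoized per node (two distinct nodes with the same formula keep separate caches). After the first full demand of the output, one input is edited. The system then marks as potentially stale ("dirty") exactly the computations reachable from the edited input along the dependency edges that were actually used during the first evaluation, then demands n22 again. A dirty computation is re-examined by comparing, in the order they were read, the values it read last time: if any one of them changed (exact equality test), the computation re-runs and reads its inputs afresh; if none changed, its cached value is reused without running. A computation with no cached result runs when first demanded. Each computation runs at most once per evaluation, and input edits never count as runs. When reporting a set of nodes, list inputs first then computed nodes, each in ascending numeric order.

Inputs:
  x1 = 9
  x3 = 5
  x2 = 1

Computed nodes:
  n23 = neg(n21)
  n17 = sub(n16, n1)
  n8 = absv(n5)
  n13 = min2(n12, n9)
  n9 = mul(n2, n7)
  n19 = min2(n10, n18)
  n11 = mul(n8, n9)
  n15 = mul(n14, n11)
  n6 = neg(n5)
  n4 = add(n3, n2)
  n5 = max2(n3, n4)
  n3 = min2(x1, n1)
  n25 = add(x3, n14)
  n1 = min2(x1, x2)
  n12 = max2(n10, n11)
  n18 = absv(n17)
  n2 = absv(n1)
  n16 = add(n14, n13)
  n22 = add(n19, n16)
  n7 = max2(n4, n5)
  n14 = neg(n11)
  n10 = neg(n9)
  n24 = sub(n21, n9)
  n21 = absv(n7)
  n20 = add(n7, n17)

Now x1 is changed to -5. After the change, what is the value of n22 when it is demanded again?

First demand of the output computes:
  n1 = min2(9, 1) = 1
  n2 = absv(1) = 1
  n3 = min2(9, 1) = 1
  n4 = add(1, 1) = 2
  n5 = max2(1, 2) = 2
  n7 = max2(2, 2) = 2
  n8 = absv(2) = 2
  n9 = mul(1, 2) = 2
  n10 = neg(2) = -2
  n11 = mul(2, 2) = 4
  n12 = max2(-2, 4) = 4
  n13 = min2(4, 2) = 2
  n14 = neg(4) = -4
  n16 = add(-4, 2) = -2
  n17 = sub(-2, 1) = -3
  n18 = absv(-3) = 3
  n19 = min2(-2, 3) = -2
  n22 = add(-2, -2) = -4

After the edit, cleaning proceeds:
  n1: a read changed (x1 9->-5) — executes, giving -5.
  n2: a read changed (n1 1->-5) — executes, giving 5.
  n3: a read changed (x1 9->-5; n1 1->-5) — executes, giving -5.
  n4: a read changed (n3 1->-5; n2 1->5) — executes, giving 0.
  n5: a read changed (n3 1->-5; n4 2->0) — executes, giving 0.
  n7: a read changed (n4 2->0; n5 2->0) — executes, giving 0.
  n8: a read changed (n5 2->0) — executes, giving 0.
  n9: a read changed (n2 1->5; n7 2->0) — executes, giving 0.
  n10: a read changed (n9 2->0) — executes, giving 0.
  n11: a read changed (n8 2->0; n9 2->0) — executes, giving 0.
  n12: a read changed (n10 -2->0; n11 4->0) — executes, giving 0.
  n13: a read changed (n12 4->0; n9 2->0) — executes, giving 0.
  n14: a read changed (n11 4->0) — executes, giving 0.
  n16: a read changed (n14 -4->0; n13 2->0) — executes, giving 0.
  n17: a read changed (n16 -2->0; n1 1->-5) — executes, giving 5.
  n18: a read changed (n17 -3->5) — executes, giving 5.
  n19: a read changed (n10 -2->0; n18 3->5) — executes, giving 0.
  n22: a read changed (n19 -2->0; n16 -2->0) — executes, giving 0.

Demanding n22 again yields 0.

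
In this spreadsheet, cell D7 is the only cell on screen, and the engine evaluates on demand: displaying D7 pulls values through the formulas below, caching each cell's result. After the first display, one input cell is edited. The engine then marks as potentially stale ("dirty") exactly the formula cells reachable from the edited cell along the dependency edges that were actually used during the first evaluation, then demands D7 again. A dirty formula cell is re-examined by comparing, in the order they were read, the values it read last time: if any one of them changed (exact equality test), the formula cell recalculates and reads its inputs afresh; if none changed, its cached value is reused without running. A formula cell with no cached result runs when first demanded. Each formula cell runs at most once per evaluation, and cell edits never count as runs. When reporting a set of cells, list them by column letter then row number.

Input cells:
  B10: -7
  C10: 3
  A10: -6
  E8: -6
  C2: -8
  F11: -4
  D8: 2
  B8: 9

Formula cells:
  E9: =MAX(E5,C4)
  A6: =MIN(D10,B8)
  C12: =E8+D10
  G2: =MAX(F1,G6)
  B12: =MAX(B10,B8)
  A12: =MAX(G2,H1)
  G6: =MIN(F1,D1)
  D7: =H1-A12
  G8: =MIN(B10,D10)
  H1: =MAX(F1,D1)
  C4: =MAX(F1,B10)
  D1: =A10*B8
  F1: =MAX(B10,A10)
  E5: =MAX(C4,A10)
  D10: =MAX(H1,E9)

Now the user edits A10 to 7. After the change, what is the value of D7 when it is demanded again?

D7 now evaluates to 0.

Initial pass — values computed on the first demand:
  D1 = -6 * 9 = -54
  F1 = MAX(-7, -6) = -6
  G6 = MIN(-6, -54) = -54
  G2 = MAX(-6, -54) = -6
  H1 = MAX(-6, -54) = -6
  A12 = MAX(-6, -6) = -6
  D7 = -6 - -6 = 0

Second demand — change propagation:
  D1: re-runs because A10 -6->7; new result 63.
  F1: re-runs because A10 -6->7; new result 7.
  G6: re-runs because F1 -6->7; D1 -54->63; new result 7.
  G2: re-runs because F1 -6->7; G6 -54->7; new result 7.
  H1: re-runs because F1 -6->7; D1 -54->63; new result 63.
  A12: re-runs because G2 -6->7; H1 -6->63; new result 63.
  D7: re-runs because H1 -6->63; A12 -6->63; new result 0 (unchanged).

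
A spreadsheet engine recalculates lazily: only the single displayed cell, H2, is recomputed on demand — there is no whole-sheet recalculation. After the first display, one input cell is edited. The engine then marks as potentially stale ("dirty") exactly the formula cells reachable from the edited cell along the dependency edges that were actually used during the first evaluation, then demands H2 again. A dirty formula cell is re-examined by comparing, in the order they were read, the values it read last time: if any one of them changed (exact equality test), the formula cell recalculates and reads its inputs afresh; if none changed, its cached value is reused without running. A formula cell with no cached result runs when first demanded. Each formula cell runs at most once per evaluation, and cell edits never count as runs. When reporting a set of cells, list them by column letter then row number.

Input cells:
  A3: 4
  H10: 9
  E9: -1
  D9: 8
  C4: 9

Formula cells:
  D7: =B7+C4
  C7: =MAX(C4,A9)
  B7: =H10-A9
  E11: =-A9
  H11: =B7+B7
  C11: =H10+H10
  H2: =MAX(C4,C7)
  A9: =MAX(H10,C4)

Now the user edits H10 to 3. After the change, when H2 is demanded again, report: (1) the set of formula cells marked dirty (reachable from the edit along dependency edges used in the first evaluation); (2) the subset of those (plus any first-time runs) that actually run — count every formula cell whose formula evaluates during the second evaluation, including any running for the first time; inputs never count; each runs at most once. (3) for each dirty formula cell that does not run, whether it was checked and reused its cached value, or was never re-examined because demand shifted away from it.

First evaluation (everything demanded from the output):
  A9 = MAX(9, 9) = 9
  C7 = MAX(9, 9) = 9
  H2 = MAX(9, 9) = 9

Propagation after the edit:
  A9: runs — H10 9->3; result 9 (same value as before).
  C7: checked — values it read are unchanged (C4 unchanged, A9 unchanged); reused cached 9 without running.
  H2: checked — values it read are unchanged (C4 unchanged, C7 unchanged); reused cached 9 without running.

Key observation: the change is absorbed at A9 — it re-runs but produces the same value, and the output's value is unchanged.

Marked dirty: A9, C7, H2.
Formula cells that run: A9 — 1 in total.
Checked but reused from cache: C7, H2.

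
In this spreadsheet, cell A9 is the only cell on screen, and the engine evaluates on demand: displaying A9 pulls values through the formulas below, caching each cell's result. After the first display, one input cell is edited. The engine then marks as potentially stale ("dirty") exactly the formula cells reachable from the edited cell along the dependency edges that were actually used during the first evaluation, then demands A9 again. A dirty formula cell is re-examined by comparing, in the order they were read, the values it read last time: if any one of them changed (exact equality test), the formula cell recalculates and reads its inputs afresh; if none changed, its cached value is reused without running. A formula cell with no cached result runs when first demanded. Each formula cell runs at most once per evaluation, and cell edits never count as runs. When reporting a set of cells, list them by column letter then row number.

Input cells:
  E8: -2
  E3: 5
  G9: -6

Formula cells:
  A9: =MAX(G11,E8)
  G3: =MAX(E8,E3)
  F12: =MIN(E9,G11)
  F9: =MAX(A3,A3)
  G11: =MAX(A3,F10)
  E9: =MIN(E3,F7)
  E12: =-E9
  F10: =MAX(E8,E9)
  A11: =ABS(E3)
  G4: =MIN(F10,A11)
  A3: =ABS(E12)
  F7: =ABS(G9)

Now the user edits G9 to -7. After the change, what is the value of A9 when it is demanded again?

A9 now evaluates to 5.
The important point: E9 recomputes to an identical value, and the output ends up unchanged.

Initial pass — values computed on the first demand:
  F7 = ABS(-6) = 6
  E9 = MIN(5, 6) = 5
  E12 = -(5) = -5
  A3 = ABS(-5) = 5
  F10 = MAX(-2, 5) = 5
  G11 = MAX(5, 5) = 5
  A9 = MAX(5, -2) = 5

Second demand — change propagation:
  F7: re-runs because G9 -6->-7; new result 7.
  E9: re-runs because F7 6->7; new result 5 (unchanged).
  E12: re-examined; everything it read last time is the same (E9 unchanged) — cache -5 kept, no run.
  A3: re-examined; everything it read last time is the same (E12 unchanged) — cache 5 kept, no run.
  F10: re-examined; everything it read last time is the same (E8 unchanged, E9 unchanged) — cache 5 kept, no run.
  G11: re-examined; everything it read last time is the same (A3 unchanged, F10 unchanged) — cache 5 kept, no run.
  A9: re-examined; everything it read last time is the same (G11 unchanged, E8 unchanged) — cache 5 kept, no run.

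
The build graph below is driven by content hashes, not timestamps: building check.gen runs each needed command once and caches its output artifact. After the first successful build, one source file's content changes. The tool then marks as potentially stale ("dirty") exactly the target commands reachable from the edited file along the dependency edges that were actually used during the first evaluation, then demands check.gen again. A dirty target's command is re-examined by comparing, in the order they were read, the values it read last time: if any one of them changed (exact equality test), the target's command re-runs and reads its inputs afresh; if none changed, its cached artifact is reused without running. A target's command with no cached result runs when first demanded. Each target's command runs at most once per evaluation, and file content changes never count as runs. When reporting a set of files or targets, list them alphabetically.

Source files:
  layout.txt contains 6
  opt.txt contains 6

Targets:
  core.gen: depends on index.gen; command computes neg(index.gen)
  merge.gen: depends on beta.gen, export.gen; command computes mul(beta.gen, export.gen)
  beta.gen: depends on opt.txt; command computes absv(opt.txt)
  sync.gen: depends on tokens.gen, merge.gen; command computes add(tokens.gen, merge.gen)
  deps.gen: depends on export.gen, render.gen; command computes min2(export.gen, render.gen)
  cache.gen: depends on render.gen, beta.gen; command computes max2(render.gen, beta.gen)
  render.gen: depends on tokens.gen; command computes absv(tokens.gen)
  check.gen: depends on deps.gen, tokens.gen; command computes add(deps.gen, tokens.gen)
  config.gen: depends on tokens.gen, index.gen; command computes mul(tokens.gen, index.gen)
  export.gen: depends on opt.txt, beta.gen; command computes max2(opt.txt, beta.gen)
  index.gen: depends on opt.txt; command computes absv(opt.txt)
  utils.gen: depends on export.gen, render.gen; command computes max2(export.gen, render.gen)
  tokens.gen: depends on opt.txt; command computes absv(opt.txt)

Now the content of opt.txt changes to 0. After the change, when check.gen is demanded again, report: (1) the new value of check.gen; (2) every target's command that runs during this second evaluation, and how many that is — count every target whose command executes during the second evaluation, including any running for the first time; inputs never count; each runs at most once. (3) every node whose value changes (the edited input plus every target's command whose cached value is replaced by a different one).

check.gen now evaluates to 0.
Run set: beta.gen, check.gen, deps.gen, export.gen, render.gen, tokens.gen (6 run).
Changed values: beta.gen, check.gen, deps.gen, export.gen, opt.txt, render.gen, tokens.gen.

Initial pass — values computed on the first demand:
  beta.gen = absv(6) = 6
  export.gen = max2(6, 6) = 6
  tokens.gen = absv(6) = 6
  render.gen = absv(6) = 6
  deps.gen = min2(6, 6) = 6
  check.gen = add(6, 6) = 12

Second demand — change propagation:
  beta.gen: re-runs because opt.txt 6->0; new result 0.
  export.gen: re-runs because opt.txt 6->0; beta.gen 6->0; new result 0.
  tokens.gen: re-runs because opt.txt 6->0; new result 0.
  render.gen: re-runs because tokens.gen 6->0; new result 0.
  deps.gen: re-runs because export.gen 6->0; render.gen 6->0; new result 0.
  check.gen: re-runs because deps.gen 6->0; tokens.gen 6->0; new result 0.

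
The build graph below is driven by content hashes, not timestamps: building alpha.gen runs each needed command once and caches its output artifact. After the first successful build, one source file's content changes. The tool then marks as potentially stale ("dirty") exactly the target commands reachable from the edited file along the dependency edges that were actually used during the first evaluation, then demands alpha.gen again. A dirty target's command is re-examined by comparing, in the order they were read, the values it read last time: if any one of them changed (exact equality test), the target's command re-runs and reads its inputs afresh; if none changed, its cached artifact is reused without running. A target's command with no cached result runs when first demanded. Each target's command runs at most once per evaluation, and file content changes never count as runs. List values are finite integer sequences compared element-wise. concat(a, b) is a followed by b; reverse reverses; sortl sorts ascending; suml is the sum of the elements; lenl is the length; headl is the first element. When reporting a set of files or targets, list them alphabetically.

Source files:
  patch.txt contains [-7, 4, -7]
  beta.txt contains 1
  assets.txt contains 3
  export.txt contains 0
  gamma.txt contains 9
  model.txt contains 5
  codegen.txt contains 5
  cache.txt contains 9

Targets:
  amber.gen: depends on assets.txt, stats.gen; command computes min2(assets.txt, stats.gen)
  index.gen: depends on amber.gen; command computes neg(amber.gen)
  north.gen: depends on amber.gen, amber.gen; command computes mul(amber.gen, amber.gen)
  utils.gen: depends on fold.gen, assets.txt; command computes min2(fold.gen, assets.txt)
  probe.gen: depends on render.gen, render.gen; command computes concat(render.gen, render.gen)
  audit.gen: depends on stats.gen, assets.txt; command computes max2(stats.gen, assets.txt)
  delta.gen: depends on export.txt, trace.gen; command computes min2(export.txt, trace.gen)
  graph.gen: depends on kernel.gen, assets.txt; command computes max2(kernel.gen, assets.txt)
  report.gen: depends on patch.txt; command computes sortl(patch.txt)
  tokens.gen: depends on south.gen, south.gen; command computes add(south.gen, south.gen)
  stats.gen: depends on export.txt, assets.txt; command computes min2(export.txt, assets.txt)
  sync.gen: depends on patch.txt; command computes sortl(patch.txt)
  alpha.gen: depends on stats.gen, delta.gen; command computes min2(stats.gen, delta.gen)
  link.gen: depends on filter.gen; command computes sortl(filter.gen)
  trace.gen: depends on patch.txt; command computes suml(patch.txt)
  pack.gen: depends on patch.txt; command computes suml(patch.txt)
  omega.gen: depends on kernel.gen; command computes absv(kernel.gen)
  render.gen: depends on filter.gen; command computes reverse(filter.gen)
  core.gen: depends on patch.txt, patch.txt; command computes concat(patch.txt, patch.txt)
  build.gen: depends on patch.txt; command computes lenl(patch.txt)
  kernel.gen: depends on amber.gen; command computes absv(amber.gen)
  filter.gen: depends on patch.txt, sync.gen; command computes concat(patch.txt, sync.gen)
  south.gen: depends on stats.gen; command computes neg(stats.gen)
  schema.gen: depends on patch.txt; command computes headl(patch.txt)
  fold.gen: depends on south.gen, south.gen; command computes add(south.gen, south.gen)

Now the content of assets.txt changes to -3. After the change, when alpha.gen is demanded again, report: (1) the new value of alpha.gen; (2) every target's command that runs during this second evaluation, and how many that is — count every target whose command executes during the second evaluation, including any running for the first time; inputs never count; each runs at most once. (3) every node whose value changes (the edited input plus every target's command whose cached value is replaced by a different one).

alpha.gen now evaluates to -10.
Run set: alpha.gen, stats.gen (2 run).
Changed values: assets.txt, stats.gen.

Initial pass — values computed on the first demand:
  stats.gen = min2(0, 3) = 0
  trace.gen = suml([-7, 4, -7]) = -10
  delta.gen = min2(0, -10) = -10
  alpha.gen = min2(0, -10) = -10

Second demand — change propagation:
  stats.gen: re-runs because assets.txt 3->-3; new result -3.
  alpha.gen: re-runs because stats.gen 0->-3; new result -10 (unchanged).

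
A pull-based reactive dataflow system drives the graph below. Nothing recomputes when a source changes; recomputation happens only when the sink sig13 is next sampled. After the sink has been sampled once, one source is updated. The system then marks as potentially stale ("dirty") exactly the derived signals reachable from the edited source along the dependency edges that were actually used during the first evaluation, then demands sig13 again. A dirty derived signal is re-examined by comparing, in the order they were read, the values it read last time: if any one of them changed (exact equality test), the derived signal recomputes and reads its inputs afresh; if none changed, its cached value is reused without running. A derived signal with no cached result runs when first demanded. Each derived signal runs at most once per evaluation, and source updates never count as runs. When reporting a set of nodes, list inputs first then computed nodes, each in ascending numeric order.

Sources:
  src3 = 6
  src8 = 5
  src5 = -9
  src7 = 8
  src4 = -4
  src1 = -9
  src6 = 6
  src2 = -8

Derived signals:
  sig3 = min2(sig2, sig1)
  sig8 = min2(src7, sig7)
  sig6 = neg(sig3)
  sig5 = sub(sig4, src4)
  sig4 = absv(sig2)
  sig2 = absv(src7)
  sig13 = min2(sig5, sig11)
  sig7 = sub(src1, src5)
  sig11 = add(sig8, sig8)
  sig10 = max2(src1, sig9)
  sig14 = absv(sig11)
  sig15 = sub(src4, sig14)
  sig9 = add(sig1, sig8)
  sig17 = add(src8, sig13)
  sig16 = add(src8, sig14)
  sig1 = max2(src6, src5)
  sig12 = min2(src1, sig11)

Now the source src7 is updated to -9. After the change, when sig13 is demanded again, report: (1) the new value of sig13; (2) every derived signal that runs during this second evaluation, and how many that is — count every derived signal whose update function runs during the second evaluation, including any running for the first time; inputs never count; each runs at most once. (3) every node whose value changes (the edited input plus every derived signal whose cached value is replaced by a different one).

New value of sig13: -18.
Derived signals that run: sig2, sig4, sig5, sig8, sig11, sig13 — 6 in total.
Values that change: src7, sig2, sig4, sig5, sig8, sig11, sig13.

First evaluation (everything demanded from the output):
  sig2 = absv(8) = 8
  sig4 = absv(8) = 8
  sig5 = sub(8, -4) = 12
  sig7 = sub(-9, -9) = 0
  sig8 = min2(8, 0) = 0
  sig11 = add(0, 0) = 0
  sig13 = min2(12, 0) = 0

Propagation after the edit:
  sig2: runs — src7 8->-9; result 9.
  sig4: runs — sig2 8->9; result 9.
  sig5: runs — sig4 8->9; result 13.
  sig8: runs — src7 8->-9; result -9.
  sig11: runs — sig8 0->-9; sig8 0->-9; result -18.
  sig13: runs — sig5 12->13; sig11 0->-18; result -18.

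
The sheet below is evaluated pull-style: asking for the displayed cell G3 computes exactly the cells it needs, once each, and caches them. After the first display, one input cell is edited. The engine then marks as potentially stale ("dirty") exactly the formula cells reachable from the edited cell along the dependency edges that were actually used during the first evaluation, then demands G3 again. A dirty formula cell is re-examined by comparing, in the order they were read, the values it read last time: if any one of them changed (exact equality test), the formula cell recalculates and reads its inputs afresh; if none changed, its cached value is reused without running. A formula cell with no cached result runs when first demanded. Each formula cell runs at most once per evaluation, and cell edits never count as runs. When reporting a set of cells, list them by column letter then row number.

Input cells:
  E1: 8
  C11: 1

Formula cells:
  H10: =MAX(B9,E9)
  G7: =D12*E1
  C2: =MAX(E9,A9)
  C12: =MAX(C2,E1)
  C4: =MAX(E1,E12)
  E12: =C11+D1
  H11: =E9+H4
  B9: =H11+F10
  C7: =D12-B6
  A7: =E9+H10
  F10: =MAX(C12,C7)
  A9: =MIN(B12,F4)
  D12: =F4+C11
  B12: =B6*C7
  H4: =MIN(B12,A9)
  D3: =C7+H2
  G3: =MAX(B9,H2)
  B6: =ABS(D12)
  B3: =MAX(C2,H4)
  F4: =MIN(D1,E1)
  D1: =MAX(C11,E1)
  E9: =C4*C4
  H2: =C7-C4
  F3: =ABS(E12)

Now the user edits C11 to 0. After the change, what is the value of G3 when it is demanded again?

Demanding G3 again yields 128.
Note where the cutoff bites: F4 is checked, finds nothing changed, and keeps its cache.

First demand of the output computes:
  D1 = MAX(1, 8) = 8
  E12 = 1 + 8 = 9
  C4 = MAX(8, 9) = 9
  E9 = 9 * 9 = 81
  F4 = MIN(8, 8) = 8
  D12 = 8 + 1 = 9
  B6 = ABS(9) = 9
  C7 = 9 - 9 = 0
  B12 = 9 * 0 = 0
  A9 = MIN(0, 8) = 0
  C2 = MAX(81, 0) = 81
  C12 = MAX(81, 8) = 81
  F10 = MAX(81, 0) = 81
  H2 = 0 - 9 = -9
  H4 = MIN(0, 0) = 0
  H11 = 81 + 0 = 81
  B9 = 81 + 81 = 162
  G3 = MAX(162, -9) = 162

After the edit, cleaning proceeds:
  D1: a read changed (C11 1->0) — executes, giving 8 — identical to its old value.
  E12: a read changed (C11 1->0) — executes, giving 8.
  C4: a read changed (E12 9->8) — executes, giving 8.
  E9: a read changed (C4 9->8; C4 9->8) — executes, giving 64.
  F4: dirty, but its reads are unchanged (D1 unchanged, E1 unchanged); cached 8 stands.
  D12: a read changed (C11 1->0) — executes, giving 8.
  B6: a read changed (D12 9->8) — executes, giving 8.
  C7: a read changed (D12 9->8; B6 9->8) — executes, giving 0 — identical to its old value.
  B12: a read changed (B6 9->8) — executes, giving 0 — identical to its old value.
  A9: dirty, but its reads are unchanged (B12 unchanged, F4 unchanged); cached 0 stands.
  C2: a read changed (E9 81->64) — executes, giving 64.
  C12: a read changed (C2 81->64) — executes, giving 64.
  F10: a read changed (C12 81->64) — executes, giving 64.
  H2: a read changed (C4 9->8) — executes, giving -8.
  H4: dirty, but its reads are unchanged (B12 unchanged, A9 unchanged); cached 0 stands.
  H11: a read changed (E9 81->64) — executes, giving 64.
  B9: a read changed (H11 81->64; F10 81->64) — executes, giving 128.
  G3: a read changed (B9 162->128; H2 -9->-8) — executes, giving 128.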